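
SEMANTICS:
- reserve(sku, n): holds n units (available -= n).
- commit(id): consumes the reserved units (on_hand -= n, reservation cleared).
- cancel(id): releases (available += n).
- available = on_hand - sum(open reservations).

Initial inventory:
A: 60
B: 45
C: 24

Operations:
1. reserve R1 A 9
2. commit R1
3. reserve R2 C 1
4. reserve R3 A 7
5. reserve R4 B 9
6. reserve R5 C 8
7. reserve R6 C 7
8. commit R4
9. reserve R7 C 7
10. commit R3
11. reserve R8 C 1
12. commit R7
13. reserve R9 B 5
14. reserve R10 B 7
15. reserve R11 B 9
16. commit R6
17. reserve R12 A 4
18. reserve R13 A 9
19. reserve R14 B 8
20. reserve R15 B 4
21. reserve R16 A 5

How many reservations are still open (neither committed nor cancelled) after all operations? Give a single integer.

Step 1: reserve R1 A 9 -> on_hand[A=60 B=45 C=24] avail[A=51 B=45 C=24] open={R1}
Step 2: commit R1 -> on_hand[A=51 B=45 C=24] avail[A=51 B=45 C=24] open={}
Step 3: reserve R2 C 1 -> on_hand[A=51 B=45 C=24] avail[A=51 B=45 C=23] open={R2}
Step 4: reserve R3 A 7 -> on_hand[A=51 B=45 C=24] avail[A=44 B=45 C=23] open={R2,R3}
Step 5: reserve R4 B 9 -> on_hand[A=51 B=45 C=24] avail[A=44 B=36 C=23] open={R2,R3,R4}
Step 6: reserve R5 C 8 -> on_hand[A=51 B=45 C=24] avail[A=44 B=36 C=15] open={R2,R3,R4,R5}
Step 7: reserve R6 C 7 -> on_hand[A=51 B=45 C=24] avail[A=44 B=36 C=8] open={R2,R3,R4,R5,R6}
Step 8: commit R4 -> on_hand[A=51 B=36 C=24] avail[A=44 B=36 C=8] open={R2,R3,R5,R6}
Step 9: reserve R7 C 7 -> on_hand[A=51 B=36 C=24] avail[A=44 B=36 C=1] open={R2,R3,R5,R6,R7}
Step 10: commit R3 -> on_hand[A=44 B=36 C=24] avail[A=44 B=36 C=1] open={R2,R5,R6,R7}
Step 11: reserve R8 C 1 -> on_hand[A=44 B=36 C=24] avail[A=44 B=36 C=0] open={R2,R5,R6,R7,R8}
Step 12: commit R7 -> on_hand[A=44 B=36 C=17] avail[A=44 B=36 C=0] open={R2,R5,R6,R8}
Step 13: reserve R9 B 5 -> on_hand[A=44 B=36 C=17] avail[A=44 B=31 C=0] open={R2,R5,R6,R8,R9}
Step 14: reserve R10 B 7 -> on_hand[A=44 B=36 C=17] avail[A=44 B=24 C=0] open={R10,R2,R5,R6,R8,R9}
Step 15: reserve R11 B 9 -> on_hand[A=44 B=36 C=17] avail[A=44 B=15 C=0] open={R10,R11,R2,R5,R6,R8,R9}
Step 16: commit R6 -> on_hand[A=44 B=36 C=10] avail[A=44 B=15 C=0] open={R10,R11,R2,R5,R8,R9}
Step 17: reserve R12 A 4 -> on_hand[A=44 B=36 C=10] avail[A=40 B=15 C=0] open={R10,R11,R12,R2,R5,R8,R9}
Step 18: reserve R13 A 9 -> on_hand[A=44 B=36 C=10] avail[A=31 B=15 C=0] open={R10,R11,R12,R13,R2,R5,R8,R9}
Step 19: reserve R14 B 8 -> on_hand[A=44 B=36 C=10] avail[A=31 B=7 C=0] open={R10,R11,R12,R13,R14,R2,R5,R8,R9}
Step 20: reserve R15 B 4 -> on_hand[A=44 B=36 C=10] avail[A=31 B=3 C=0] open={R10,R11,R12,R13,R14,R15,R2,R5,R8,R9}
Step 21: reserve R16 A 5 -> on_hand[A=44 B=36 C=10] avail[A=26 B=3 C=0] open={R10,R11,R12,R13,R14,R15,R16,R2,R5,R8,R9}
Open reservations: ['R10', 'R11', 'R12', 'R13', 'R14', 'R15', 'R16', 'R2', 'R5', 'R8', 'R9'] -> 11

Answer: 11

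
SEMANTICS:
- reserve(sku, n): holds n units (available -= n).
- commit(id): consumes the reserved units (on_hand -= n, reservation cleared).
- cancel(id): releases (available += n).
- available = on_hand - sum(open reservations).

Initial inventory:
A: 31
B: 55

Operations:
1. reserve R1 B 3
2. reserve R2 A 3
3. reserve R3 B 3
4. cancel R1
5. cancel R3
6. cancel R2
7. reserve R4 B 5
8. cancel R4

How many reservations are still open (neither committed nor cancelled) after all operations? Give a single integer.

Answer: 0

Derivation:
Step 1: reserve R1 B 3 -> on_hand[A=31 B=55] avail[A=31 B=52] open={R1}
Step 2: reserve R2 A 3 -> on_hand[A=31 B=55] avail[A=28 B=52] open={R1,R2}
Step 3: reserve R3 B 3 -> on_hand[A=31 B=55] avail[A=28 B=49] open={R1,R2,R3}
Step 4: cancel R1 -> on_hand[A=31 B=55] avail[A=28 B=52] open={R2,R3}
Step 5: cancel R3 -> on_hand[A=31 B=55] avail[A=28 B=55] open={R2}
Step 6: cancel R2 -> on_hand[A=31 B=55] avail[A=31 B=55] open={}
Step 7: reserve R4 B 5 -> on_hand[A=31 B=55] avail[A=31 B=50] open={R4}
Step 8: cancel R4 -> on_hand[A=31 B=55] avail[A=31 B=55] open={}
Open reservations: [] -> 0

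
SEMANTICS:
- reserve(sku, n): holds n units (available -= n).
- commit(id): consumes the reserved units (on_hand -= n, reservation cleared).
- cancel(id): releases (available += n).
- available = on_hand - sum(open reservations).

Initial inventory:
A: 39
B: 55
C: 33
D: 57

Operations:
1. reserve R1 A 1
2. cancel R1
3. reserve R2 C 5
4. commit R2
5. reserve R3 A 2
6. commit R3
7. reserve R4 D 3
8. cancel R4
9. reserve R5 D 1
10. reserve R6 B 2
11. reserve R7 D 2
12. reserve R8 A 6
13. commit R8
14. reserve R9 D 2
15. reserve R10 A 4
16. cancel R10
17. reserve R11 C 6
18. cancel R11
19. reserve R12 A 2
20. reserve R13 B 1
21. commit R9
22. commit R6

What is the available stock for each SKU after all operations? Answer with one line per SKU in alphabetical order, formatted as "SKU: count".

Answer: A: 29
B: 52
C: 28
D: 52

Derivation:
Step 1: reserve R1 A 1 -> on_hand[A=39 B=55 C=33 D=57] avail[A=38 B=55 C=33 D=57] open={R1}
Step 2: cancel R1 -> on_hand[A=39 B=55 C=33 D=57] avail[A=39 B=55 C=33 D=57] open={}
Step 3: reserve R2 C 5 -> on_hand[A=39 B=55 C=33 D=57] avail[A=39 B=55 C=28 D=57] open={R2}
Step 4: commit R2 -> on_hand[A=39 B=55 C=28 D=57] avail[A=39 B=55 C=28 D=57] open={}
Step 5: reserve R3 A 2 -> on_hand[A=39 B=55 C=28 D=57] avail[A=37 B=55 C=28 D=57] open={R3}
Step 6: commit R3 -> on_hand[A=37 B=55 C=28 D=57] avail[A=37 B=55 C=28 D=57] open={}
Step 7: reserve R4 D 3 -> on_hand[A=37 B=55 C=28 D=57] avail[A=37 B=55 C=28 D=54] open={R4}
Step 8: cancel R4 -> on_hand[A=37 B=55 C=28 D=57] avail[A=37 B=55 C=28 D=57] open={}
Step 9: reserve R5 D 1 -> on_hand[A=37 B=55 C=28 D=57] avail[A=37 B=55 C=28 D=56] open={R5}
Step 10: reserve R6 B 2 -> on_hand[A=37 B=55 C=28 D=57] avail[A=37 B=53 C=28 D=56] open={R5,R6}
Step 11: reserve R7 D 2 -> on_hand[A=37 B=55 C=28 D=57] avail[A=37 B=53 C=28 D=54] open={R5,R6,R7}
Step 12: reserve R8 A 6 -> on_hand[A=37 B=55 C=28 D=57] avail[A=31 B=53 C=28 D=54] open={R5,R6,R7,R8}
Step 13: commit R8 -> on_hand[A=31 B=55 C=28 D=57] avail[A=31 B=53 C=28 D=54] open={R5,R6,R7}
Step 14: reserve R9 D 2 -> on_hand[A=31 B=55 C=28 D=57] avail[A=31 B=53 C=28 D=52] open={R5,R6,R7,R9}
Step 15: reserve R10 A 4 -> on_hand[A=31 B=55 C=28 D=57] avail[A=27 B=53 C=28 D=52] open={R10,R5,R6,R7,R9}
Step 16: cancel R10 -> on_hand[A=31 B=55 C=28 D=57] avail[A=31 B=53 C=28 D=52] open={R5,R6,R7,R9}
Step 17: reserve R11 C 6 -> on_hand[A=31 B=55 C=28 D=57] avail[A=31 B=53 C=22 D=52] open={R11,R5,R6,R7,R9}
Step 18: cancel R11 -> on_hand[A=31 B=55 C=28 D=57] avail[A=31 B=53 C=28 D=52] open={R5,R6,R7,R9}
Step 19: reserve R12 A 2 -> on_hand[A=31 B=55 C=28 D=57] avail[A=29 B=53 C=28 D=52] open={R12,R5,R6,R7,R9}
Step 20: reserve R13 B 1 -> on_hand[A=31 B=55 C=28 D=57] avail[A=29 B=52 C=28 D=52] open={R12,R13,R5,R6,R7,R9}
Step 21: commit R9 -> on_hand[A=31 B=55 C=28 D=55] avail[A=29 B=52 C=28 D=52] open={R12,R13,R5,R6,R7}
Step 22: commit R6 -> on_hand[A=31 B=53 C=28 D=55] avail[A=29 B=52 C=28 D=52] open={R12,R13,R5,R7}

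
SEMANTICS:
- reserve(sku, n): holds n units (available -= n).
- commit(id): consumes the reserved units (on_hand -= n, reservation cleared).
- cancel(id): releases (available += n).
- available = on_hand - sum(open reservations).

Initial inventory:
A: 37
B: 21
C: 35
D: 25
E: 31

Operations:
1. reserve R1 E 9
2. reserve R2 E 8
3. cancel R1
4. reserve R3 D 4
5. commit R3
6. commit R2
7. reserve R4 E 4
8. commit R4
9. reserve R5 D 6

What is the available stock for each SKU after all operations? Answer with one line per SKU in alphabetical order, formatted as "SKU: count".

Answer: A: 37
B: 21
C: 35
D: 15
E: 19

Derivation:
Step 1: reserve R1 E 9 -> on_hand[A=37 B=21 C=35 D=25 E=31] avail[A=37 B=21 C=35 D=25 E=22] open={R1}
Step 2: reserve R2 E 8 -> on_hand[A=37 B=21 C=35 D=25 E=31] avail[A=37 B=21 C=35 D=25 E=14] open={R1,R2}
Step 3: cancel R1 -> on_hand[A=37 B=21 C=35 D=25 E=31] avail[A=37 B=21 C=35 D=25 E=23] open={R2}
Step 4: reserve R3 D 4 -> on_hand[A=37 B=21 C=35 D=25 E=31] avail[A=37 B=21 C=35 D=21 E=23] open={R2,R3}
Step 5: commit R3 -> on_hand[A=37 B=21 C=35 D=21 E=31] avail[A=37 B=21 C=35 D=21 E=23] open={R2}
Step 6: commit R2 -> on_hand[A=37 B=21 C=35 D=21 E=23] avail[A=37 B=21 C=35 D=21 E=23] open={}
Step 7: reserve R4 E 4 -> on_hand[A=37 B=21 C=35 D=21 E=23] avail[A=37 B=21 C=35 D=21 E=19] open={R4}
Step 8: commit R4 -> on_hand[A=37 B=21 C=35 D=21 E=19] avail[A=37 B=21 C=35 D=21 E=19] open={}
Step 9: reserve R5 D 6 -> on_hand[A=37 B=21 C=35 D=21 E=19] avail[A=37 B=21 C=35 D=15 E=19] open={R5}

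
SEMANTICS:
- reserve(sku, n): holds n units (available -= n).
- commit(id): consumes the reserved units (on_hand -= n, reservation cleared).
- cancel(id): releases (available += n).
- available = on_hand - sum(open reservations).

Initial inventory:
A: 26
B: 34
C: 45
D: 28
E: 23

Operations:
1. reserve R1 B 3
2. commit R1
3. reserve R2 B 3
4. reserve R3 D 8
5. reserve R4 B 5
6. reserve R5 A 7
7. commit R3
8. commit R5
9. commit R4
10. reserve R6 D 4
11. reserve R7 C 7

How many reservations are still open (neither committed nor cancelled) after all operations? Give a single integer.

Answer: 3

Derivation:
Step 1: reserve R1 B 3 -> on_hand[A=26 B=34 C=45 D=28 E=23] avail[A=26 B=31 C=45 D=28 E=23] open={R1}
Step 2: commit R1 -> on_hand[A=26 B=31 C=45 D=28 E=23] avail[A=26 B=31 C=45 D=28 E=23] open={}
Step 3: reserve R2 B 3 -> on_hand[A=26 B=31 C=45 D=28 E=23] avail[A=26 B=28 C=45 D=28 E=23] open={R2}
Step 4: reserve R3 D 8 -> on_hand[A=26 B=31 C=45 D=28 E=23] avail[A=26 B=28 C=45 D=20 E=23] open={R2,R3}
Step 5: reserve R4 B 5 -> on_hand[A=26 B=31 C=45 D=28 E=23] avail[A=26 B=23 C=45 D=20 E=23] open={R2,R3,R4}
Step 6: reserve R5 A 7 -> on_hand[A=26 B=31 C=45 D=28 E=23] avail[A=19 B=23 C=45 D=20 E=23] open={R2,R3,R4,R5}
Step 7: commit R3 -> on_hand[A=26 B=31 C=45 D=20 E=23] avail[A=19 B=23 C=45 D=20 E=23] open={R2,R4,R5}
Step 8: commit R5 -> on_hand[A=19 B=31 C=45 D=20 E=23] avail[A=19 B=23 C=45 D=20 E=23] open={R2,R4}
Step 9: commit R4 -> on_hand[A=19 B=26 C=45 D=20 E=23] avail[A=19 B=23 C=45 D=20 E=23] open={R2}
Step 10: reserve R6 D 4 -> on_hand[A=19 B=26 C=45 D=20 E=23] avail[A=19 B=23 C=45 D=16 E=23] open={R2,R6}
Step 11: reserve R7 C 7 -> on_hand[A=19 B=26 C=45 D=20 E=23] avail[A=19 B=23 C=38 D=16 E=23] open={R2,R6,R7}
Open reservations: ['R2', 'R6', 'R7'] -> 3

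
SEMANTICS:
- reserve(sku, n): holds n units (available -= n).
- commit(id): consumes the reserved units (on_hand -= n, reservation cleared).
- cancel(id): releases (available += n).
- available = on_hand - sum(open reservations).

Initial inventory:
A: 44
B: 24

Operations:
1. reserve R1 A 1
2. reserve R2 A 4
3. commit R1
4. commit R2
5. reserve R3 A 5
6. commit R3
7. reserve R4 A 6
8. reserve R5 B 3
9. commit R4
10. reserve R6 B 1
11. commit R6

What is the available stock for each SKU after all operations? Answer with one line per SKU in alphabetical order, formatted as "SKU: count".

Step 1: reserve R1 A 1 -> on_hand[A=44 B=24] avail[A=43 B=24] open={R1}
Step 2: reserve R2 A 4 -> on_hand[A=44 B=24] avail[A=39 B=24] open={R1,R2}
Step 3: commit R1 -> on_hand[A=43 B=24] avail[A=39 B=24] open={R2}
Step 4: commit R2 -> on_hand[A=39 B=24] avail[A=39 B=24] open={}
Step 5: reserve R3 A 5 -> on_hand[A=39 B=24] avail[A=34 B=24] open={R3}
Step 6: commit R3 -> on_hand[A=34 B=24] avail[A=34 B=24] open={}
Step 7: reserve R4 A 6 -> on_hand[A=34 B=24] avail[A=28 B=24] open={R4}
Step 8: reserve R5 B 3 -> on_hand[A=34 B=24] avail[A=28 B=21] open={R4,R5}
Step 9: commit R4 -> on_hand[A=28 B=24] avail[A=28 B=21] open={R5}
Step 10: reserve R6 B 1 -> on_hand[A=28 B=24] avail[A=28 B=20] open={R5,R6}
Step 11: commit R6 -> on_hand[A=28 B=23] avail[A=28 B=20] open={R5}

Answer: A: 28
B: 20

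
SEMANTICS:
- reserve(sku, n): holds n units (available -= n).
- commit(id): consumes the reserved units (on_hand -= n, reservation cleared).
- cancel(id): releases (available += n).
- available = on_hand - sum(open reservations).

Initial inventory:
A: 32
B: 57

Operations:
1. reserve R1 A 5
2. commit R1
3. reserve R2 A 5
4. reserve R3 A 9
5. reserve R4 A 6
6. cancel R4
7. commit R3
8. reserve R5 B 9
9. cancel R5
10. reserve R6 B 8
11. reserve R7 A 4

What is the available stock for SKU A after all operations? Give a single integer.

Answer: 9

Derivation:
Step 1: reserve R1 A 5 -> on_hand[A=32 B=57] avail[A=27 B=57] open={R1}
Step 2: commit R1 -> on_hand[A=27 B=57] avail[A=27 B=57] open={}
Step 3: reserve R2 A 5 -> on_hand[A=27 B=57] avail[A=22 B=57] open={R2}
Step 4: reserve R3 A 9 -> on_hand[A=27 B=57] avail[A=13 B=57] open={R2,R3}
Step 5: reserve R4 A 6 -> on_hand[A=27 B=57] avail[A=7 B=57] open={R2,R3,R4}
Step 6: cancel R4 -> on_hand[A=27 B=57] avail[A=13 B=57] open={R2,R3}
Step 7: commit R3 -> on_hand[A=18 B=57] avail[A=13 B=57] open={R2}
Step 8: reserve R5 B 9 -> on_hand[A=18 B=57] avail[A=13 B=48] open={R2,R5}
Step 9: cancel R5 -> on_hand[A=18 B=57] avail[A=13 B=57] open={R2}
Step 10: reserve R6 B 8 -> on_hand[A=18 B=57] avail[A=13 B=49] open={R2,R6}
Step 11: reserve R7 A 4 -> on_hand[A=18 B=57] avail[A=9 B=49] open={R2,R6,R7}
Final available[A] = 9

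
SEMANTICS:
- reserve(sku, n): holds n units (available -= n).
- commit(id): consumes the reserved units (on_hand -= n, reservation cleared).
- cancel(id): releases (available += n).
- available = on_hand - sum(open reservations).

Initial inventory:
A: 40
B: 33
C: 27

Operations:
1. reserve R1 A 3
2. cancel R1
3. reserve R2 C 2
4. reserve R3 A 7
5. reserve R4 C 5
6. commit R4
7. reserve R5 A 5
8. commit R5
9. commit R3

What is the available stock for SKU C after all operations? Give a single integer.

Step 1: reserve R1 A 3 -> on_hand[A=40 B=33 C=27] avail[A=37 B=33 C=27] open={R1}
Step 2: cancel R1 -> on_hand[A=40 B=33 C=27] avail[A=40 B=33 C=27] open={}
Step 3: reserve R2 C 2 -> on_hand[A=40 B=33 C=27] avail[A=40 B=33 C=25] open={R2}
Step 4: reserve R3 A 7 -> on_hand[A=40 B=33 C=27] avail[A=33 B=33 C=25] open={R2,R3}
Step 5: reserve R4 C 5 -> on_hand[A=40 B=33 C=27] avail[A=33 B=33 C=20] open={R2,R3,R4}
Step 6: commit R4 -> on_hand[A=40 B=33 C=22] avail[A=33 B=33 C=20] open={R2,R3}
Step 7: reserve R5 A 5 -> on_hand[A=40 B=33 C=22] avail[A=28 B=33 C=20] open={R2,R3,R5}
Step 8: commit R5 -> on_hand[A=35 B=33 C=22] avail[A=28 B=33 C=20] open={R2,R3}
Step 9: commit R3 -> on_hand[A=28 B=33 C=22] avail[A=28 B=33 C=20] open={R2}
Final available[C] = 20

Answer: 20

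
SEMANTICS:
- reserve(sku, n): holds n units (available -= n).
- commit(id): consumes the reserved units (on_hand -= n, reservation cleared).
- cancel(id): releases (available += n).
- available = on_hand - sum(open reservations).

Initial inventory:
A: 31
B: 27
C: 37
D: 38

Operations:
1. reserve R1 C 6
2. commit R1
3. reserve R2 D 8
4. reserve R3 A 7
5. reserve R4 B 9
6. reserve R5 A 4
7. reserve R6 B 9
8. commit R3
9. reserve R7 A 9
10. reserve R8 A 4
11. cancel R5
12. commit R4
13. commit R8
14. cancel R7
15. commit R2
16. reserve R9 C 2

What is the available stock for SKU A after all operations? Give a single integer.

Step 1: reserve R1 C 6 -> on_hand[A=31 B=27 C=37 D=38] avail[A=31 B=27 C=31 D=38] open={R1}
Step 2: commit R1 -> on_hand[A=31 B=27 C=31 D=38] avail[A=31 B=27 C=31 D=38] open={}
Step 3: reserve R2 D 8 -> on_hand[A=31 B=27 C=31 D=38] avail[A=31 B=27 C=31 D=30] open={R2}
Step 4: reserve R3 A 7 -> on_hand[A=31 B=27 C=31 D=38] avail[A=24 B=27 C=31 D=30] open={R2,R3}
Step 5: reserve R4 B 9 -> on_hand[A=31 B=27 C=31 D=38] avail[A=24 B=18 C=31 D=30] open={R2,R3,R4}
Step 6: reserve R5 A 4 -> on_hand[A=31 B=27 C=31 D=38] avail[A=20 B=18 C=31 D=30] open={R2,R3,R4,R5}
Step 7: reserve R6 B 9 -> on_hand[A=31 B=27 C=31 D=38] avail[A=20 B=9 C=31 D=30] open={R2,R3,R4,R5,R6}
Step 8: commit R3 -> on_hand[A=24 B=27 C=31 D=38] avail[A=20 B=9 C=31 D=30] open={R2,R4,R5,R6}
Step 9: reserve R7 A 9 -> on_hand[A=24 B=27 C=31 D=38] avail[A=11 B=9 C=31 D=30] open={R2,R4,R5,R6,R7}
Step 10: reserve R8 A 4 -> on_hand[A=24 B=27 C=31 D=38] avail[A=7 B=9 C=31 D=30] open={R2,R4,R5,R6,R7,R8}
Step 11: cancel R5 -> on_hand[A=24 B=27 C=31 D=38] avail[A=11 B=9 C=31 D=30] open={R2,R4,R6,R7,R8}
Step 12: commit R4 -> on_hand[A=24 B=18 C=31 D=38] avail[A=11 B=9 C=31 D=30] open={R2,R6,R7,R8}
Step 13: commit R8 -> on_hand[A=20 B=18 C=31 D=38] avail[A=11 B=9 C=31 D=30] open={R2,R6,R7}
Step 14: cancel R7 -> on_hand[A=20 B=18 C=31 D=38] avail[A=20 B=9 C=31 D=30] open={R2,R6}
Step 15: commit R2 -> on_hand[A=20 B=18 C=31 D=30] avail[A=20 B=9 C=31 D=30] open={R6}
Step 16: reserve R9 C 2 -> on_hand[A=20 B=18 C=31 D=30] avail[A=20 B=9 C=29 D=30] open={R6,R9}
Final available[A] = 20

Answer: 20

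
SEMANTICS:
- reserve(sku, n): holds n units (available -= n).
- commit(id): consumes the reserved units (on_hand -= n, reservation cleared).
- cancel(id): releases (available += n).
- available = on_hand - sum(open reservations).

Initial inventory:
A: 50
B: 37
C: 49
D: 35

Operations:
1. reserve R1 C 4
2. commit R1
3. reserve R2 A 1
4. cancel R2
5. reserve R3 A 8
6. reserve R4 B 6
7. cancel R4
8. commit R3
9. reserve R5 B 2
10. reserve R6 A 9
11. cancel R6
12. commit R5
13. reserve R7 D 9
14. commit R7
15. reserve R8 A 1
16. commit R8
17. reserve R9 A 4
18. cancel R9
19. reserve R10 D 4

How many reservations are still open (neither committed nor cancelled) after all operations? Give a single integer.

Step 1: reserve R1 C 4 -> on_hand[A=50 B=37 C=49 D=35] avail[A=50 B=37 C=45 D=35] open={R1}
Step 2: commit R1 -> on_hand[A=50 B=37 C=45 D=35] avail[A=50 B=37 C=45 D=35] open={}
Step 3: reserve R2 A 1 -> on_hand[A=50 B=37 C=45 D=35] avail[A=49 B=37 C=45 D=35] open={R2}
Step 4: cancel R2 -> on_hand[A=50 B=37 C=45 D=35] avail[A=50 B=37 C=45 D=35] open={}
Step 5: reserve R3 A 8 -> on_hand[A=50 B=37 C=45 D=35] avail[A=42 B=37 C=45 D=35] open={R3}
Step 6: reserve R4 B 6 -> on_hand[A=50 B=37 C=45 D=35] avail[A=42 B=31 C=45 D=35] open={R3,R4}
Step 7: cancel R4 -> on_hand[A=50 B=37 C=45 D=35] avail[A=42 B=37 C=45 D=35] open={R3}
Step 8: commit R3 -> on_hand[A=42 B=37 C=45 D=35] avail[A=42 B=37 C=45 D=35] open={}
Step 9: reserve R5 B 2 -> on_hand[A=42 B=37 C=45 D=35] avail[A=42 B=35 C=45 D=35] open={R5}
Step 10: reserve R6 A 9 -> on_hand[A=42 B=37 C=45 D=35] avail[A=33 B=35 C=45 D=35] open={R5,R6}
Step 11: cancel R6 -> on_hand[A=42 B=37 C=45 D=35] avail[A=42 B=35 C=45 D=35] open={R5}
Step 12: commit R5 -> on_hand[A=42 B=35 C=45 D=35] avail[A=42 B=35 C=45 D=35] open={}
Step 13: reserve R7 D 9 -> on_hand[A=42 B=35 C=45 D=35] avail[A=42 B=35 C=45 D=26] open={R7}
Step 14: commit R7 -> on_hand[A=42 B=35 C=45 D=26] avail[A=42 B=35 C=45 D=26] open={}
Step 15: reserve R8 A 1 -> on_hand[A=42 B=35 C=45 D=26] avail[A=41 B=35 C=45 D=26] open={R8}
Step 16: commit R8 -> on_hand[A=41 B=35 C=45 D=26] avail[A=41 B=35 C=45 D=26] open={}
Step 17: reserve R9 A 4 -> on_hand[A=41 B=35 C=45 D=26] avail[A=37 B=35 C=45 D=26] open={R9}
Step 18: cancel R9 -> on_hand[A=41 B=35 C=45 D=26] avail[A=41 B=35 C=45 D=26] open={}
Step 19: reserve R10 D 4 -> on_hand[A=41 B=35 C=45 D=26] avail[A=41 B=35 C=45 D=22] open={R10}
Open reservations: ['R10'] -> 1

Answer: 1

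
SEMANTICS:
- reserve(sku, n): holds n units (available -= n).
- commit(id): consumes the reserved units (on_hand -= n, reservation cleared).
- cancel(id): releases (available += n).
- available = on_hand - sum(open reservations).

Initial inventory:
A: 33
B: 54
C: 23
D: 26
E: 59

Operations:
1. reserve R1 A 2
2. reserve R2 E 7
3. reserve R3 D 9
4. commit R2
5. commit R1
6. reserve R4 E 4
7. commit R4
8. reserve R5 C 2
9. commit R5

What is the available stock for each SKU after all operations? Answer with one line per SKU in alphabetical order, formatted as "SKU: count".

Answer: A: 31
B: 54
C: 21
D: 17
E: 48

Derivation:
Step 1: reserve R1 A 2 -> on_hand[A=33 B=54 C=23 D=26 E=59] avail[A=31 B=54 C=23 D=26 E=59] open={R1}
Step 2: reserve R2 E 7 -> on_hand[A=33 B=54 C=23 D=26 E=59] avail[A=31 B=54 C=23 D=26 E=52] open={R1,R2}
Step 3: reserve R3 D 9 -> on_hand[A=33 B=54 C=23 D=26 E=59] avail[A=31 B=54 C=23 D=17 E=52] open={R1,R2,R3}
Step 4: commit R2 -> on_hand[A=33 B=54 C=23 D=26 E=52] avail[A=31 B=54 C=23 D=17 E=52] open={R1,R3}
Step 5: commit R1 -> on_hand[A=31 B=54 C=23 D=26 E=52] avail[A=31 B=54 C=23 D=17 E=52] open={R3}
Step 6: reserve R4 E 4 -> on_hand[A=31 B=54 C=23 D=26 E=52] avail[A=31 B=54 C=23 D=17 E=48] open={R3,R4}
Step 7: commit R4 -> on_hand[A=31 B=54 C=23 D=26 E=48] avail[A=31 B=54 C=23 D=17 E=48] open={R3}
Step 8: reserve R5 C 2 -> on_hand[A=31 B=54 C=23 D=26 E=48] avail[A=31 B=54 C=21 D=17 E=48] open={R3,R5}
Step 9: commit R5 -> on_hand[A=31 B=54 C=21 D=26 E=48] avail[A=31 B=54 C=21 D=17 E=48] open={R3}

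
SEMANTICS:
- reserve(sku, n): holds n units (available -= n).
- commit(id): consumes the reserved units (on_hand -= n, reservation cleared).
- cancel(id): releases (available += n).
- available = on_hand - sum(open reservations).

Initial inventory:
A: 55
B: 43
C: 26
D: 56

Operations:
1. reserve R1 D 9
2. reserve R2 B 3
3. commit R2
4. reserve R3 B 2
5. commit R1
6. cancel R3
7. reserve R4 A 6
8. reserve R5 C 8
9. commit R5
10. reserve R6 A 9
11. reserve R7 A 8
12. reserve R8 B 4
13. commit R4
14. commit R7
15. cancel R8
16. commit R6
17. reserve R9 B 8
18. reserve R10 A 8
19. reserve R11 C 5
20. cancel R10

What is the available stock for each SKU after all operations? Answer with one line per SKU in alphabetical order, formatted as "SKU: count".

Step 1: reserve R1 D 9 -> on_hand[A=55 B=43 C=26 D=56] avail[A=55 B=43 C=26 D=47] open={R1}
Step 2: reserve R2 B 3 -> on_hand[A=55 B=43 C=26 D=56] avail[A=55 B=40 C=26 D=47] open={R1,R2}
Step 3: commit R2 -> on_hand[A=55 B=40 C=26 D=56] avail[A=55 B=40 C=26 D=47] open={R1}
Step 4: reserve R3 B 2 -> on_hand[A=55 B=40 C=26 D=56] avail[A=55 B=38 C=26 D=47] open={R1,R3}
Step 5: commit R1 -> on_hand[A=55 B=40 C=26 D=47] avail[A=55 B=38 C=26 D=47] open={R3}
Step 6: cancel R3 -> on_hand[A=55 B=40 C=26 D=47] avail[A=55 B=40 C=26 D=47] open={}
Step 7: reserve R4 A 6 -> on_hand[A=55 B=40 C=26 D=47] avail[A=49 B=40 C=26 D=47] open={R4}
Step 8: reserve R5 C 8 -> on_hand[A=55 B=40 C=26 D=47] avail[A=49 B=40 C=18 D=47] open={R4,R5}
Step 9: commit R5 -> on_hand[A=55 B=40 C=18 D=47] avail[A=49 B=40 C=18 D=47] open={R4}
Step 10: reserve R6 A 9 -> on_hand[A=55 B=40 C=18 D=47] avail[A=40 B=40 C=18 D=47] open={R4,R6}
Step 11: reserve R7 A 8 -> on_hand[A=55 B=40 C=18 D=47] avail[A=32 B=40 C=18 D=47] open={R4,R6,R7}
Step 12: reserve R8 B 4 -> on_hand[A=55 B=40 C=18 D=47] avail[A=32 B=36 C=18 D=47] open={R4,R6,R7,R8}
Step 13: commit R4 -> on_hand[A=49 B=40 C=18 D=47] avail[A=32 B=36 C=18 D=47] open={R6,R7,R8}
Step 14: commit R7 -> on_hand[A=41 B=40 C=18 D=47] avail[A=32 B=36 C=18 D=47] open={R6,R8}
Step 15: cancel R8 -> on_hand[A=41 B=40 C=18 D=47] avail[A=32 B=40 C=18 D=47] open={R6}
Step 16: commit R6 -> on_hand[A=32 B=40 C=18 D=47] avail[A=32 B=40 C=18 D=47] open={}
Step 17: reserve R9 B 8 -> on_hand[A=32 B=40 C=18 D=47] avail[A=32 B=32 C=18 D=47] open={R9}
Step 18: reserve R10 A 8 -> on_hand[A=32 B=40 C=18 D=47] avail[A=24 B=32 C=18 D=47] open={R10,R9}
Step 19: reserve R11 C 5 -> on_hand[A=32 B=40 C=18 D=47] avail[A=24 B=32 C=13 D=47] open={R10,R11,R9}
Step 20: cancel R10 -> on_hand[A=32 B=40 C=18 D=47] avail[A=32 B=32 C=13 D=47] open={R11,R9}

Answer: A: 32
B: 32
C: 13
D: 47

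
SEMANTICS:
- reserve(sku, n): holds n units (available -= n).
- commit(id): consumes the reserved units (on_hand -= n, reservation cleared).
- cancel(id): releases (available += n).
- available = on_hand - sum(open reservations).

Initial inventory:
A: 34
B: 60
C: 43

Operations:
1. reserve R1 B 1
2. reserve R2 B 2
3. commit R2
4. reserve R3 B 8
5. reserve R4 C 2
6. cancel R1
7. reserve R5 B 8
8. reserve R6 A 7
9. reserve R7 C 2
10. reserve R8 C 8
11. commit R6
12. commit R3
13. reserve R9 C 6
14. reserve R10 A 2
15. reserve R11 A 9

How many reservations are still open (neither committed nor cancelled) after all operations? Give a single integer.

Answer: 7

Derivation:
Step 1: reserve R1 B 1 -> on_hand[A=34 B=60 C=43] avail[A=34 B=59 C=43] open={R1}
Step 2: reserve R2 B 2 -> on_hand[A=34 B=60 C=43] avail[A=34 B=57 C=43] open={R1,R2}
Step 3: commit R2 -> on_hand[A=34 B=58 C=43] avail[A=34 B=57 C=43] open={R1}
Step 4: reserve R3 B 8 -> on_hand[A=34 B=58 C=43] avail[A=34 B=49 C=43] open={R1,R3}
Step 5: reserve R4 C 2 -> on_hand[A=34 B=58 C=43] avail[A=34 B=49 C=41] open={R1,R3,R4}
Step 6: cancel R1 -> on_hand[A=34 B=58 C=43] avail[A=34 B=50 C=41] open={R3,R4}
Step 7: reserve R5 B 8 -> on_hand[A=34 B=58 C=43] avail[A=34 B=42 C=41] open={R3,R4,R5}
Step 8: reserve R6 A 7 -> on_hand[A=34 B=58 C=43] avail[A=27 B=42 C=41] open={R3,R4,R5,R6}
Step 9: reserve R7 C 2 -> on_hand[A=34 B=58 C=43] avail[A=27 B=42 C=39] open={R3,R4,R5,R6,R7}
Step 10: reserve R8 C 8 -> on_hand[A=34 B=58 C=43] avail[A=27 B=42 C=31] open={R3,R4,R5,R6,R7,R8}
Step 11: commit R6 -> on_hand[A=27 B=58 C=43] avail[A=27 B=42 C=31] open={R3,R4,R5,R7,R8}
Step 12: commit R3 -> on_hand[A=27 B=50 C=43] avail[A=27 B=42 C=31] open={R4,R5,R7,R8}
Step 13: reserve R9 C 6 -> on_hand[A=27 B=50 C=43] avail[A=27 B=42 C=25] open={R4,R5,R7,R8,R9}
Step 14: reserve R10 A 2 -> on_hand[A=27 B=50 C=43] avail[A=25 B=42 C=25] open={R10,R4,R5,R7,R8,R9}
Step 15: reserve R11 A 9 -> on_hand[A=27 B=50 C=43] avail[A=16 B=42 C=25] open={R10,R11,R4,R5,R7,R8,R9}
Open reservations: ['R10', 'R11', 'R4', 'R5', 'R7', 'R8', 'R9'] -> 7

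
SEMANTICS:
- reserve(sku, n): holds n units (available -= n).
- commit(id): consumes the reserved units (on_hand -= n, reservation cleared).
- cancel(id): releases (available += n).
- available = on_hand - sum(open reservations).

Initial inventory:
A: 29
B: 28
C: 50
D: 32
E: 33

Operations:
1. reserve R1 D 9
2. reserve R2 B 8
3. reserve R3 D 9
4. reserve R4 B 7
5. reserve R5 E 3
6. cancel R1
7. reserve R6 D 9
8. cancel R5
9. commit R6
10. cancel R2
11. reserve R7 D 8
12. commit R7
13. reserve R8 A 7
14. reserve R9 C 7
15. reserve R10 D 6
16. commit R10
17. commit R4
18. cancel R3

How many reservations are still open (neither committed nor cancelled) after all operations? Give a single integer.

Step 1: reserve R1 D 9 -> on_hand[A=29 B=28 C=50 D=32 E=33] avail[A=29 B=28 C=50 D=23 E=33] open={R1}
Step 2: reserve R2 B 8 -> on_hand[A=29 B=28 C=50 D=32 E=33] avail[A=29 B=20 C=50 D=23 E=33] open={R1,R2}
Step 3: reserve R3 D 9 -> on_hand[A=29 B=28 C=50 D=32 E=33] avail[A=29 B=20 C=50 D=14 E=33] open={R1,R2,R3}
Step 4: reserve R4 B 7 -> on_hand[A=29 B=28 C=50 D=32 E=33] avail[A=29 B=13 C=50 D=14 E=33] open={R1,R2,R3,R4}
Step 5: reserve R5 E 3 -> on_hand[A=29 B=28 C=50 D=32 E=33] avail[A=29 B=13 C=50 D=14 E=30] open={R1,R2,R3,R4,R5}
Step 6: cancel R1 -> on_hand[A=29 B=28 C=50 D=32 E=33] avail[A=29 B=13 C=50 D=23 E=30] open={R2,R3,R4,R5}
Step 7: reserve R6 D 9 -> on_hand[A=29 B=28 C=50 D=32 E=33] avail[A=29 B=13 C=50 D=14 E=30] open={R2,R3,R4,R5,R6}
Step 8: cancel R5 -> on_hand[A=29 B=28 C=50 D=32 E=33] avail[A=29 B=13 C=50 D=14 E=33] open={R2,R3,R4,R6}
Step 9: commit R6 -> on_hand[A=29 B=28 C=50 D=23 E=33] avail[A=29 B=13 C=50 D=14 E=33] open={R2,R3,R4}
Step 10: cancel R2 -> on_hand[A=29 B=28 C=50 D=23 E=33] avail[A=29 B=21 C=50 D=14 E=33] open={R3,R4}
Step 11: reserve R7 D 8 -> on_hand[A=29 B=28 C=50 D=23 E=33] avail[A=29 B=21 C=50 D=6 E=33] open={R3,R4,R7}
Step 12: commit R7 -> on_hand[A=29 B=28 C=50 D=15 E=33] avail[A=29 B=21 C=50 D=6 E=33] open={R3,R4}
Step 13: reserve R8 A 7 -> on_hand[A=29 B=28 C=50 D=15 E=33] avail[A=22 B=21 C=50 D=6 E=33] open={R3,R4,R8}
Step 14: reserve R9 C 7 -> on_hand[A=29 B=28 C=50 D=15 E=33] avail[A=22 B=21 C=43 D=6 E=33] open={R3,R4,R8,R9}
Step 15: reserve R10 D 6 -> on_hand[A=29 B=28 C=50 D=15 E=33] avail[A=22 B=21 C=43 D=0 E=33] open={R10,R3,R4,R8,R9}
Step 16: commit R10 -> on_hand[A=29 B=28 C=50 D=9 E=33] avail[A=22 B=21 C=43 D=0 E=33] open={R3,R4,R8,R9}
Step 17: commit R4 -> on_hand[A=29 B=21 C=50 D=9 E=33] avail[A=22 B=21 C=43 D=0 E=33] open={R3,R8,R9}
Step 18: cancel R3 -> on_hand[A=29 B=21 C=50 D=9 E=33] avail[A=22 B=21 C=43 D=9 E=33] open={R8,R9}
Open reservations: ['R8', 'R9'] -> 2

Answer: 2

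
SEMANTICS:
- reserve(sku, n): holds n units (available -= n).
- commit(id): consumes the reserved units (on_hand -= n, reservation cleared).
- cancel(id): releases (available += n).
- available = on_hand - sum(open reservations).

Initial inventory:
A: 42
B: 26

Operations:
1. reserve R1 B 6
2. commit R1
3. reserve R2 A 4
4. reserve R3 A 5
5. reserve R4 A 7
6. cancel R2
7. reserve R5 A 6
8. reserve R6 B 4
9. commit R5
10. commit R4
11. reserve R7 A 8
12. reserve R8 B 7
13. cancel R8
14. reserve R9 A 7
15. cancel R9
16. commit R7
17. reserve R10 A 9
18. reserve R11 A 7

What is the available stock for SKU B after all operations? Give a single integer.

Answer: 16

Derivation:
Step 1: reserve R1 B 6 -> on_hand[A=42 B=26] avail[A=42 B=20] open={R1}
Step 2: commit R1 -> on_hand[A=42 B=20] avail[A=42 B=20] open={}
Step 3: reserve R2 A 4 -> on_hand[A=42 B=20] avail[A=38 B=20] open={R2}
Step 4: reserve R3 A 5 -> on_hand[A=42 B=20] avail[A=33 B=20] open={R2,R3}
Step 5: reserve R4 A 7 -> on_hand[A=42 B=20] avail[A=26 B=20] open={R2,R3,R4}
Step 6: cancel R2 -> on_hand[A=42 B=20] avail[A=30 B=20] open={R3,R4}
Step 7: reserve R5 A 6 -> on_hand[A=42 B=20] avail[A=24 B=20] open={R3,R4,R5}
Step 8: reserve R6 B 4 -> on_hand[A=42 B=20] avail[A=24 B=16] open={R3,R4,R5,R6}
Step 9: commit R5 -> on_hand[A=36 B=20] avail[A=24 B=16] open={R3,R4,R6}
Step 10: commit R4 -> on_hand[A=29 B=20] avail[A=24 B=16] open={R3,R6}
Step 11: reserve R7 A 8 -> on_hand[A=29 B=20] avail[A=16 B=16] open={R3,R6,R7}
Step 12: reserve R8 B 7 -> on_hand[A=29 B=20] avail[A=16 B=9] open={R3,R6,R7,R8}
Step 13: cancel R8 -> on_hand[A=29 B=20] avail[A=16 B=16] open={R3,R6,R7}
Step 14: reserve R9 A 7 -> on_hand[A=29 B=20] avail[A=9 B=16] open={R3,R6,R7,R9}
Step 15: cancel R9 -> on_hand[A=29 B=20] avail[A=16 B=16] open={R3,R6,R7}
Step 16: commit R7 -> on_hand[A=21 B=20] avail[A=16 B=16] open={R3,R6}
Step 17: reserve R10 A 9 -> on_hand[A=21 B=20] avail[A=7 B=16] open={R10,R3,R6}
Step 18: reserve R11 A 7 -> on_hand[A=21 B=20] avail[A=0 B=16] open={R10,R11,R3,R6}
Final available[B] = 16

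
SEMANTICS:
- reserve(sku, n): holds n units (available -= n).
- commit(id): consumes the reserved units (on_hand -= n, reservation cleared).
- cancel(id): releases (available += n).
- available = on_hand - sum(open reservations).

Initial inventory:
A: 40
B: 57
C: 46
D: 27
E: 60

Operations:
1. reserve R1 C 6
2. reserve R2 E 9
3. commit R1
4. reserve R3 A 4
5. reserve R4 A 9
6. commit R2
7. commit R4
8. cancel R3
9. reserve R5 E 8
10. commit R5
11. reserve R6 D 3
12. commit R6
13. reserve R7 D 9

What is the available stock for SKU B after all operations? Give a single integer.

Answer: 57

Derivation:
Step 1: reserve R1 C 6 -> on_hand[A=40 B=57 C=46 D=27 E=60] avail[A=40 B=57 C=40 D=27 E=60] open={R1}
Step 2: reserve R2 E 9 -> on_hand[A=40 B=57 C=46 D=27 E=60] avail[A=40 B=57 C=40 D=27 E=51] open={R1,R2}
Step 3: commit R1 -> on_hand[A=40 B=57 C=40 D=27 E=60] avail[A=40 B=57 C=40 D=27 E=51] open={R2}
Step 4: reserve R3 A 4 -> on_hand[A=40 B=57 C=40 D=27 E=60] avail[A=36 B=57 C=40 D=27 E=51] open={R2,R3}
Step 5: reserve R4 A 9 -> on_hand[A=40 B=57 C=40 D=27 E=60] avail[A=27 B=57 C=40 D=27 E=51] open={R2,R3,R4}
Step 6: commit R2 -> on_hand[A=40 B=57 C=40 D=27 E=51] avail[A=27 B=57 C=40 D=27 E=51] open={R3,R4}
Step 7: commit R4 -> on_hand[A=31 B=57 C=40 D=27 E=51] avail[A=27 B=57 C=40 D=27 E=51] open={R3}
Step 8: cancel R3 -> on_hand[A=31 B=57 C=40 D=27 E=51] avail[A=31 B=57 C=40 D=27 E=51] open={}
Step 9: reserve R5 E 8 -> on_hand[A=31 B=57 C=40 D=27 E=51] avail[A=31 B=57 C=40 D=27 E=43] open={R5}
Step 10: commit R5 -> on_hand[A=31 B=57 C=40 D=27 E=43] avail[A=31 B=57 C=40 D=27 E=43] open={}
Step 11: reserve R6 D 3 -> on_hand[A=31 B=57 C=40 D=27 E=43] avail[A=31 B=57 C=40 D=24 E=43] open={R6}
Step 12: commit R6 -> on_hand[A=31 B=57 C=40 D=24 E=43] avail[A=31 B=57 C=40 D=24 E=43] open={}
Step 13: reserve R7 D 9 -> on_hand[A=31 B=57 C=40 D=24 E=43] avail[A=31 B=57 C=40 D=15 E=43] open={R7}
Final available[B] = 57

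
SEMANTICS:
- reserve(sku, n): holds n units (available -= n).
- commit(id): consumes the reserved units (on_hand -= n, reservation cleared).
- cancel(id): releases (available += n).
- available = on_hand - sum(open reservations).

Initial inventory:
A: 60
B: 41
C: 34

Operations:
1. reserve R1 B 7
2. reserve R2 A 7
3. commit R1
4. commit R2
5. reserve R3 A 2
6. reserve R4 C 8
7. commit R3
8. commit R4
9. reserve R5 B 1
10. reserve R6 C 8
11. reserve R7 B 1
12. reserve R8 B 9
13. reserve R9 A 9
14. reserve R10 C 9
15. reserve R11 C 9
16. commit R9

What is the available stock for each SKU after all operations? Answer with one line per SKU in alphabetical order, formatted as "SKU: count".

Step 1: reserve R1 B 7 -> on_hand[A=60 B=41 C=34] avail[A=60 B=34 C=34] open={R1}
Step 2: reserve R2 A 7 -> on_hand[A=60 B=41 C=34] avail[A=53 B=34 C=34] open={R1,R2}
Step 3: commit R1 -> on_hand[A=60 B=34 C=34] avail[A=53 B=34 C=34] open={R2}
Step 4: commit R2 -> on_hand[A=53 B=34 C=34] avail[A=53 B=34 C=34] open={}
Step 5: reserve R3 A 2 -> on_hand[A=53 B=34 C=34] avail[A=51 B=34 C=34] open={R3}
Step 6: reserve R4 C 8 -> on_hand[A=53 B=34 C=34] avail[A=51 B=34 C=26] open={R3,R4}
Step 7: commit R3 -> on_hand[A=51 B=34 C=34] avail[A=51 B=34 C=26] open={R4}
Step 8: commit R4 -> on_hand[A=51 B=34 C=26] avail[A=51 B=34 C=26] open={}
Step 9: reserve R5 B 1 -> on_hand[A=51 B=34 C=26] avail[A=51 B=33 C=26] open={R5}
Step 10: reserve R6 C 8 -> on_hand[A=51 B=34 C=26] avail[A=51 B=33 C=18] open={R5,R6}
Step 11: reserve R7 B 1 -> on_hand[A=51 B=34 C=26] avail[A=51 B=32 C=18] open={R5,R6,R7}
Step 12: reserve R8 B 9 -> on_hand[A=51 B=34 C=26] avail[A=51 B=23 C=18] open={R5,R6,R7,R8}
Step 13: reserve R9 A 9 -> on_hand[A=51 B=34 C=26] avail[A=42 B=23 C=18] open={R5,R6,R7,R8,R9}
Step 14: reserve R10 C 9 -> on_hand[A=51 B=34 C=26] avail[A=42 B=23 C=9] open={R10,R5,R6,R7,R8,R9}
Step 15: reserve R11 C 9 -> on_hand[A=51 B=34 C=26] avail[A=42 B=23 C=0] open={R10,R11,R5,R6,R7,R8,R9}
Step 16: commit R9 -> on_hand[A=42 B=34 C=26] avail[A=42 B=23 C=0] open={R10,R11,R5,R6,R7,R8}

Answer: A: 42
B: 23
C: 0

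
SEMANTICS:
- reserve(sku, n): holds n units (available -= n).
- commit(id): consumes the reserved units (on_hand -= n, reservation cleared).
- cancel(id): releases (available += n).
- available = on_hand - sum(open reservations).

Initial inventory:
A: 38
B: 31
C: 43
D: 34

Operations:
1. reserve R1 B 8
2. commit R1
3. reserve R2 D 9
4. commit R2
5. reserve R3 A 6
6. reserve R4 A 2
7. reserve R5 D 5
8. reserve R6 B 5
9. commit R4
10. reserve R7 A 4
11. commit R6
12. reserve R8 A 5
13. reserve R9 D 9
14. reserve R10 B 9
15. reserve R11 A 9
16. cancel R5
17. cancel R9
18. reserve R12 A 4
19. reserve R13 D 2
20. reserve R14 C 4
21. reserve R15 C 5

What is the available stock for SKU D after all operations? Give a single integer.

Step 1: reserve R1 B 8 -> on_hand[A=38 B=31 C=43 D=34] avail[A=38 B=23 C=43 D=34] open={R1}
Step 2: commit R1 -> on_hand[A=38 B=23 C=43 D=34] avail[A=38 B=23 C=43 D=34] open={}
Step 3: reserve R2 D 9 -> on_hand[A=38 B=23 C=43 D=34] avail[A=38 B=23 C=43 D=25] open={R2}
Step 4: commit R2 -> on_hand[A=38 B=23 C=43 D=25] avail[A=38 B=23 C=43 D=25] open={}
Step 5: reserve R3 A 6 -> on_hand[A=38 B=23 C=43 D=25] avail[A=32 B=23 C=43 D=25] open={R3}
Step 6: reserve R4 A 2 -> on_hand[A=38 B=23 C=43 D=25] avail[A=30 B=23 C=43 D=25] open={R3,R4}
Step 7: reserve R5 D 5 -> on_hand[A=38 B=23 C=43 D=25] avail[A=30 B=23 C=43 D=20] open={R3,R4,R5}
Step 8: reserve R6 B 5 -> on_hand[A=38 B=23 C=43 D=25] avail[A=30 B=18 C=43 D=20] open={R3,R4,R5,R6}
Step 9: commit R4 -> on_hand[A=36 B=23 C=43 D=25] avail[A=30 B=18 C=43 D=20] open={R3,R5,R6}
Step 10: reserve R7 A 4 -> on_hand[A=36 B=23 C=43 D=25] avail[A=26 B=18 C=43 D=20] open={R3,R5,R6,R7}
Step 11: commit R6 -> on_hand[A=36 B=18 C=43 D=25] avail[A=26 B=18 C=43 D=20] open={R3,R5,R7}
Step 12: reserve R8 A 5 -> on_hand[A=36 B=18 C=43 D=25] avail[A=21 B=18 C=43 D=20] open={R3,R5,R7,R8}
Step 13: reserve R9 D 9 -> on_hand[A=36 B=18 C=43 D=25] avail[A=21 B=18 C=43 D=11] open={R3,R5,R7,R8,R9}
Step 14: reserve R10 B 9 -> on_hand[A=36 B=18 C=43 D=25] avail[A=21 B=9 C=43 D=11] open={R10,R3,R5,R7,R8,R9}
Step 15: reserve R11 A 9 -> on_hand[A=36 B=18 C=43 D=25] avail[A=12 B=9 C=43 D=11] open={R10,R11,R3,R5,R7,R8,R9}
Step 16: cancel R5 -> on_hand[A=36 B=18 C=43 D=25] avail[A=12 B=9 C=43 D=16] open={R10,R11,R3,R7,R8,R9}
Step 17: cancel R9 -> on_hand[A=36 B=18 C=43 D=25] avail[A=12 B=9 C=43 D=25] open={R10,R11,R3,R7,R8}
Step 18: reserve R12 A 4 -> on_hand[A=36 B=18 C=43 D=25] avail[A=8 B=9 C=43 D=25] open={R10,R11,R12,R3,R7,R8}
Step 19: reserve R13 D 2 -> on_hand[A=36 B=18 C=43 D=25] avail[A=8 B=9 C=43 D=23] open={R10,R11,R12,R13,R3,R7,R8}
Step 20: reserve R14 C 4 -> on_hand[A=36 B=18 C=43 D=25] avail[A=8 B=9 C=39 D=23] open={R10,R11,R12,R13,R14,R3,R7,R8}
Step 21: reserve R15 C 5 -> on_hand[A=36 B=18 C=43 D=25] avail[A=8 B=9 C=34 D=23] open={R10,R11,R12,R13,R14,R15,R3,R7,R8}
Final available[D] = 23

Answer: 23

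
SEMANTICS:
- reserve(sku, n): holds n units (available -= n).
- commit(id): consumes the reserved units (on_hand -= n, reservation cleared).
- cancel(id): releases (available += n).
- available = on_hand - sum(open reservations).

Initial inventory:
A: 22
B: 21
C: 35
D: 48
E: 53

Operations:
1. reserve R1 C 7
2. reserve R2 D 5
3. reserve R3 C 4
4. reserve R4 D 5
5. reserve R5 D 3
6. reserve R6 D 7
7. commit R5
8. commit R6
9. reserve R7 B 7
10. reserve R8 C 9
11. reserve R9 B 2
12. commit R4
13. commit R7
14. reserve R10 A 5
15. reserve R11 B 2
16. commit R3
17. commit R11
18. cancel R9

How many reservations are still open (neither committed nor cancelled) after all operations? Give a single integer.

Step 1: reserve R1 C 7 -> on_hand[A=22 B=21 C=35 D=48 E=53] avail[A=22 B=21 C=28 D=48 E=53] open={R1}
Step 2: reserve R2 D 5 -> on_hand[A=22 B=21 C=35 D=48 E=53] avail[A=22 B=21 C=28 D=43 E=53] open={R1,R2}
Step 3: reserve R3 C 4 -> on_hand[A=22 B=21 C=35 D=48 E=53] avail[A=22 B=21 C=24 D=43 E=53] open={R1,R2,R3}
Step 4: reserve R4 D 5 -> on_hand[A=22 B=21 C=35 D=48 E=53] avail[A=22 B=21 C=24 D=38 E=53] open={R1,R2,R3,R4}
Step 5: reserve R5 D 3 -> on_hand[A=22 B=21 C=35 D=48 E=53] avail[A=22 B=21 C=24 D=35 E=53] open={R1,R2,R3,R4,R5}
Step 6: reserve R6 D 7 -> on_hand[A=22 B=21 C=35 D=48 E=53] avail[A=22 B=21 C=24 D=28 E=53] open={R1,R2,R3,R4,R5,R6}
Step 7: commit R5 -> on_hand[A=22 B=21 C=35 D=45 E=53] avail[A=22 B=21 C=24 D=28 E=53] open={R1,R2,R3,R4,R6}
Step 8: commit R6 -> on_hand[A=22 B=21 C=35 D=38 E=53] avail[A=22 B=21 C=24 D=28 E=53] open={R1,R2,R3,R4}
Step 9: reserve R7 B 7 -> on_hand[A=22 B=21 C=35 D=38 E=53] avail[A=22 B=14 C=24 D=28 E=53] open={R1,R2,R3,R4,R7}
Step 10: reserve R8 C 9 -> on_hand[A=22 B=21 C=35 D=38 E=53] avail[A=22 B=14 C=15 D=28 E=53] open={R1,R2,R3,R4,R7,R8}
Step 11: reserve R9 B 2 -> on_hand[A=22 B=21 C=35 D=38 E=53] avail[A=22 B=12 C=15 D=28 E=53] open={R1,R2,R3,R4,R7,R8,R9}
Step 12: commit R4 -> on_hand[A=22 B=21 C=35 D=33 E=53] avail[A=22 B=12 C=15 D=28 E=53] open={R1,R2,R3,R7,R8,R9}
Step 13: commit R7 -> on_hand[A=22 B=14 C=35 D=33 E=53] avail[A=22 B=12 C=15 D=28 E=53] open={R1,R2,R3,R8,R9}
Step 14: reserve R10 A 5 -> on_hand[A=22 B=14 C=35 D=33 E=53] avail[A=17 B=12 C=15 D=28 E=53] open={R1,R10,R2,R3,R8,R9}
Step 15: reserve R11 B 2 -> on_hand[A=22 B=14 C=35 D=33 E=53] avail[A=17 B=10 C=15 D=28 E=53] open={R1,R10,R11,R2,R3,R8,R9}
Step 16: commit R3 -> on_hand[A=22 B=14 C=31 D=33 E=53] avail[A=17 B=10 C=15 D=28 E=53] open={R1,R10,R11,R2,R8,R9}
Step 17: commit R11 -> on_hand[A=22 B=12 C=31 D=33 E=53] avail[A=17 B=10 C=15 D=28 E=53] open={R1,R10,R2,R8,R9}
Step 18: cancel R9 -> on_hand[A=22 B=12 C=31 D=33 E=53] avail[A=17 B=12 C=15 D=28 E=53] open={R1,R10,R2,R8}
Open reservations: ['R1', 'R10', 'R2', 'R8'] -> 4

Answer: 4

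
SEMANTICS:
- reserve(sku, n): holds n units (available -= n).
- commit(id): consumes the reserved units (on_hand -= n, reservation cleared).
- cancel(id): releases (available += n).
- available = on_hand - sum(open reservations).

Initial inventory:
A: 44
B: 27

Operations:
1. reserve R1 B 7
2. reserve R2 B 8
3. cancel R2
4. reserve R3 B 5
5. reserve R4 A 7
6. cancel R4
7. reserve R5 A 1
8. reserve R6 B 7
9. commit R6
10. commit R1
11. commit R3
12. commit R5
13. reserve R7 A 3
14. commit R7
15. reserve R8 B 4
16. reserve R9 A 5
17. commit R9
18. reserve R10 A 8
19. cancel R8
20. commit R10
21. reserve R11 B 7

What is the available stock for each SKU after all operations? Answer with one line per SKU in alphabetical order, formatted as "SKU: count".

Step 1: reserve R1 B 7 -> on_hand[A=44 B=27] avail[A=44 B=20] open={R1}
Step 2: reserve R2 B 8 -> on_hand[A=44 B=27] avail[A=44 B=12] open={R1,R2}
Step 3: cancel R2 -> on_hand[A=44 B=27] avail[A=44 B=20] open={R1}
Step 4: reserve R3 B 5 -> on_hand[A=44 B=27] avail[A=44 B=15] open={R1,R3}
Step 5: reserve R4 A 7 -> on_hand[A=44 B=27] avail[A=37 B=15] open={R1,R3,R4}
Step 6: cancel R4 -> on_hand[A=44 B=27] avail[A=44 B=15] open={R1,R3}
Step 7: reserve R5 A 1 -> on_hand[A=44 B=27] avail[A=43 B=15] open={R1,R3,R5}
Step 8: reserve R6 B 7 -> on_hand[A=44 B=27] avail[A=43 B=8] open={R1,R3,R5,R6}
Step 9: commit R6 -> on_hand[A=44 B=20] avail[A=43 B=8] open={R1,R3,R5}
Step 10: commit R1 -> on_hand[A=44 B=13] avail[A=43 B=8] open={R3,R5}
Step 11: commit R3 -> on_hand[A=44 B=8] avail[A=43 B=8] open={R5}
Step 12: commit R5 -> on_hand[A=43 B=8] avail[A=43 B=8] open={}
Step 13: reserve R7 A 3 -> on_hand[A=43 B=8] avail[A=40 B=8] open={R7}
Step 14: commit R7 -> on_hand[A=40 B=8] avail[A=40 B=8] open={}
Step 15: reserve R8 B 4 -> on_hand[A=40 B=8] avail[A=40 B=4] open={R8}
Step 16: reserve R9 A 5 -> on_hand[A=40 B=8] avail[A=35 B=4] open={R8,R9}
Step 17: commit R9 -> on_hand[A=35 B=8] avail[A=35 B=4] open={R8}
Step 18: reserve R10 A 8 -> on_hand[A=35 B=8] avail[A=27 B=4] open={R10,R8}
Step 19: cancel R8 -> on_hand[A=35 B=8] avail[A=27 B=8] open={R10}
Step 20: commit R10 -> on_hand[A=27 B=8] avail[A=27 B=8] open={}
Step 21: reserve R11 B 7 -> on_hand[A=27 B=8] avail[A=27 B=1] open={R11}

Answer: A: 27
B: 1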